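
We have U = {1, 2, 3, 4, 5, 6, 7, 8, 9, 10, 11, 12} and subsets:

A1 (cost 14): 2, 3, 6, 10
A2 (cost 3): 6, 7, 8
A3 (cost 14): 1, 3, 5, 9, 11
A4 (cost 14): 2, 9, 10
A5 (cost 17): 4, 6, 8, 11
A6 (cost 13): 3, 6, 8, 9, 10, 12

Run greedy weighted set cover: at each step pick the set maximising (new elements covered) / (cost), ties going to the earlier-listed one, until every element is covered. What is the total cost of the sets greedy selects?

Pick 1: A2 adds 3 new (6, 7, 8) at cost 3 (ratio 3/3).
Pick 2: A3 adds 5 new (1, 3, 5, 9, 11) at cost 14 (ratio 5/14).
Pick 3: A6 adds 2 new (10, 12) at cost 13 (ratio 2/13).
Pick 4: A1 adds 1 new (2) at cost 14 (ratio 1/14).
Pick 5: A5 adds 1 new (4) at cost 17 (ratio 1/17).
Greedy total cost: 3 + 14 + 13 + 14 + 17 = 61.

61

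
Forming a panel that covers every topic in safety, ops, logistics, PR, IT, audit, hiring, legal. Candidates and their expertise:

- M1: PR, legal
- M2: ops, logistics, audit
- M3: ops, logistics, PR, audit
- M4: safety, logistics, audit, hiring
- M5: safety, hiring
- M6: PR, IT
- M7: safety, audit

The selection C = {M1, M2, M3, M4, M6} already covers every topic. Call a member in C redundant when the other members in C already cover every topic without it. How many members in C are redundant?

Drop M1: legal uncovered — not redundant.
Drop M2: the rest still cover every topic — redundant.
Drop M3: the rest still cover every topic — redundant.
Drop M4: safety, hiring uncovered — not redundant.
Drop M6: IT uncovered — not redundant.
2 redundant: M2, M3.

2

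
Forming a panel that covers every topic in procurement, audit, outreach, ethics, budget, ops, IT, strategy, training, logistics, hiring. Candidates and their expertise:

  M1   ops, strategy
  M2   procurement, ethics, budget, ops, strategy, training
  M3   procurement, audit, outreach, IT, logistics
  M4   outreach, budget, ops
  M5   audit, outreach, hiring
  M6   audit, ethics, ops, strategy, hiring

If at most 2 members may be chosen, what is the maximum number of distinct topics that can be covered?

Choosing M2, M3 covers {procurement, audit, outreach, ethics, budget, ops, IT, strategy, training, logistics} — 10 topics.
No choice of 2 members does better; here hiring is left uncovered.

10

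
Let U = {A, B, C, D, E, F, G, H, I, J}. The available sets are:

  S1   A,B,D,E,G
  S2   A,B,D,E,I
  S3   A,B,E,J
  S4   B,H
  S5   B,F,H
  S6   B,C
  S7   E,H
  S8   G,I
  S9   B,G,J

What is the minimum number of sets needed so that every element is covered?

4

S2, S5, S6, S9 together cover {A, B, C, D, E, F, G, H, I, J} — every element.
No 3 of the 9 sets cover everything (all 84 triples fall short), so 4 is minimum.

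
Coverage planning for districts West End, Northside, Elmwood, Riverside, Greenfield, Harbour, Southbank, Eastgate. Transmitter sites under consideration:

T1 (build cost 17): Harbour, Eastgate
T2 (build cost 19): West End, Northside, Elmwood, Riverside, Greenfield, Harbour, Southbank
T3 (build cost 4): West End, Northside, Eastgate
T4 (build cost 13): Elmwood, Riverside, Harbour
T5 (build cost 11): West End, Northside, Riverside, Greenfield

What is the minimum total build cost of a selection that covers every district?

T2, T3 cover every district at build cost 19 + 4 = 23.
Any cover uses at least 2 transmitter sites; among all covering selections none totals below 23.

23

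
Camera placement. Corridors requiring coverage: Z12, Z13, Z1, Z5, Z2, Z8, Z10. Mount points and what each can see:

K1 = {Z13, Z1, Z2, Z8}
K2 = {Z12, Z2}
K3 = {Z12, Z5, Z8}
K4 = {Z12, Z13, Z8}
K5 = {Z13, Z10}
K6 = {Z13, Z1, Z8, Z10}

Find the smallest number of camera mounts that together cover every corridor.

3

K1, K3, K5 together cover {Z12, Z13, Z1, Z5, Z2, Z8, Z10} — every corridor.
No 2 of the 6 camera mounts cover everything (all 15 pairs fall short), so 3 is minimum.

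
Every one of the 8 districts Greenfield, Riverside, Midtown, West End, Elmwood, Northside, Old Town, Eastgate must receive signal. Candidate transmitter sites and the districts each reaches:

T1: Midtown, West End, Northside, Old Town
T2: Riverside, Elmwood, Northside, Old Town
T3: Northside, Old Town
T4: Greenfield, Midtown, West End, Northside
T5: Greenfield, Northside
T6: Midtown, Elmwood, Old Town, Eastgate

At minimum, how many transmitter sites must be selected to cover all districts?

T2, T4, T6 together cover {Greenfield, Riverside, Midtown, West End, Elmwood, Northside, Old Town, Eastgate} — every district.
No 2 of the 6 transmitter sites cover everything (all 15 pairs fall short), so 3 is minimum.
Greedy (largest uncovered first) would take T1, T2, T4, T6 — 4 transmitter sites — but 3 suffice.

3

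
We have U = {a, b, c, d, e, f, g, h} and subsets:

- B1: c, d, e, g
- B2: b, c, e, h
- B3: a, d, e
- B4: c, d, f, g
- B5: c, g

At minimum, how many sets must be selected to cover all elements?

B2, B3, B4 together cover {a, b, c, d, e, f, g, h} — every element.
No 2 of the 5 sets cover everything (all 10 pairs fall short), so 3 is minimum.

3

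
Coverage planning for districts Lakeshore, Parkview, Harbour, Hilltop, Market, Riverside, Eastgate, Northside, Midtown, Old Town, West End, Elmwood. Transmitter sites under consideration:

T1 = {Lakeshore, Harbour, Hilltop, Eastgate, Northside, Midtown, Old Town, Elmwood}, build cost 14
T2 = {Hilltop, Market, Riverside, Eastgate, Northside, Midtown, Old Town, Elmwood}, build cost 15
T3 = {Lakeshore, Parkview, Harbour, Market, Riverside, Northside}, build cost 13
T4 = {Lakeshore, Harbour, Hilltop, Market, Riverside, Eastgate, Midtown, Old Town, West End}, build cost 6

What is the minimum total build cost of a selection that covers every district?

33

T1, T3, T4 cover every district at build cost 14 + 13 + 6 = 33.
Any cover uses at least 3 transmitter sites; among all covering selections none totals below 33.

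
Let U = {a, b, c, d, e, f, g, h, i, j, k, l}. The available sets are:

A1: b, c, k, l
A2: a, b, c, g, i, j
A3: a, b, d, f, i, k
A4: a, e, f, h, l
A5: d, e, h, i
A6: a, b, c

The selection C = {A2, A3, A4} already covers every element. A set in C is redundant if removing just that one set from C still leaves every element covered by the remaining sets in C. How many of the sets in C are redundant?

0

Drop A2: c, g, j uncovered — not redundant.
Drop A3: d, k uncovered — not redundant.
Drop A4: e, h, l uncovered — not redundant.
None of the sets in C is redundant.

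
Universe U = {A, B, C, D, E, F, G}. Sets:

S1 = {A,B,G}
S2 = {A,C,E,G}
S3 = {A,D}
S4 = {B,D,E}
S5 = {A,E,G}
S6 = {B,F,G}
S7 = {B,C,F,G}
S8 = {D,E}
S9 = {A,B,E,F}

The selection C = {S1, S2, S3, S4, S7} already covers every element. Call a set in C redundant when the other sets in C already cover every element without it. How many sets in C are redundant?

4

Drop S1: the rest still cover every element — redundant.
Drop S2: the rest still cover every element — redundant.
Drop S3: the rest still cover every element — redundant.
Drop S4: the rest still cover every element — redundant.
Drop S7: F uncovered — not redundant.
4 redundant: S1, S2, S3, S4.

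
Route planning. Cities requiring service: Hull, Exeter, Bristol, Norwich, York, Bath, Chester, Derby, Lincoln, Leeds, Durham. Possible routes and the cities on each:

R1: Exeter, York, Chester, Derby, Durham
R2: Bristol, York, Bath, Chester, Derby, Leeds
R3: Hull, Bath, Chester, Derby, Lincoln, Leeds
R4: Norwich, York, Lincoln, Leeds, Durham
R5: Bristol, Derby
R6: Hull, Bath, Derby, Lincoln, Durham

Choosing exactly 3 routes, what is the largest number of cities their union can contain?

10

Choosing R1, R2, R3 covers {Hull, Exeter, Bristol, York, Bath, Chester, Derby, Lincoln, Leeds, Durham} — 10 cities.
No choice of 3 routes does better; here Norwich is left uncovered.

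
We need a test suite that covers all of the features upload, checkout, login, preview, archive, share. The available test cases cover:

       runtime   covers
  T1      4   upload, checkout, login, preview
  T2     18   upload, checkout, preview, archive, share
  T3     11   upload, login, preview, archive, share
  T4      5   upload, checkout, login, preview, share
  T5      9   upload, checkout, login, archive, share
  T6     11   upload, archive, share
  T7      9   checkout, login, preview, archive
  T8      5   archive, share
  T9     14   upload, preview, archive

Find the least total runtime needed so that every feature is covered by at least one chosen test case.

9

T1, T8 cover every feature at runtime 4 + 5 = 9.
Any cover uses at least 2 test cases; among all covering selections none totals below 9.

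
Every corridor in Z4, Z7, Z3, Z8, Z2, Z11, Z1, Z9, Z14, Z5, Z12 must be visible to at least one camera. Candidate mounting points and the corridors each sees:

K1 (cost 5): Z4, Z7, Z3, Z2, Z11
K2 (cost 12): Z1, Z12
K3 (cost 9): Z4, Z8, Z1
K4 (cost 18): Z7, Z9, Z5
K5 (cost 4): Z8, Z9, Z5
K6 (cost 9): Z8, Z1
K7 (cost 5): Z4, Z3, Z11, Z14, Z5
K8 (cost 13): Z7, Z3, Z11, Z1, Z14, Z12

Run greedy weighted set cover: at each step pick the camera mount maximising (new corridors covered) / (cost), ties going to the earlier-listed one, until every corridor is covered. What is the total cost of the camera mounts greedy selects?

22

Pick 1: K1 adds 5 new (Z4, Z7, Z3, Z2, Z11) at cost 5 (ratio 5/5).
Pick 2: K5 adds 3 new (Z8, Z9, Z5) at cost 4 (ratio 3/4).
Pick 3: K8 adds 3 new (Z1, Z14, Z12) at cost 13 (ratio 3/13).
Greedy total cost: 5 + 4 + 13 = 22.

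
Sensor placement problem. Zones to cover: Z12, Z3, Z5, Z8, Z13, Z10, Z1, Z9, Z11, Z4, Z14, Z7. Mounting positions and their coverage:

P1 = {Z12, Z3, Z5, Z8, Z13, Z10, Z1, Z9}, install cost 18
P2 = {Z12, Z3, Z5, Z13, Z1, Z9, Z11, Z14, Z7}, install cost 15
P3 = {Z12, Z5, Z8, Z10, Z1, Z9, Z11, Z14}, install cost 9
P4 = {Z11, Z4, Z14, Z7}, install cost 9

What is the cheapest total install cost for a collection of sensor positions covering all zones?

P1, P4 cover every zone at install cost 18 + 9 = 27.
Any cover uses at least 2 sensor positions; among all covering selections none totals below 27.
Greedy by coverage-per-install cost would pick P3, P4, P2 for 33 — worse than the optimum 27.

27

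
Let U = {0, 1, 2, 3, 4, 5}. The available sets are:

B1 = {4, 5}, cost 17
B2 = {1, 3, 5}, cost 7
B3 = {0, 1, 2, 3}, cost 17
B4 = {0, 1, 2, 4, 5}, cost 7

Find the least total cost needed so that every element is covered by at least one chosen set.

B2, B4 cover every element at cost 7 + 7 = 14.
Any cover uses at least 2 sets; among all covering selections none totals below 14.

14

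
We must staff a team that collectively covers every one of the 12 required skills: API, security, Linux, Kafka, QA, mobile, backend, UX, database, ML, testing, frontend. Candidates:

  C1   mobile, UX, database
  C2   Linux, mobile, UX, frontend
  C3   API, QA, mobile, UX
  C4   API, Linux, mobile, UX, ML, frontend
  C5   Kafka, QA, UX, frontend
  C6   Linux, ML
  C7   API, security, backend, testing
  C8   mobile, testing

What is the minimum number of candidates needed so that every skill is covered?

C1, C4, C5, C7 together cover {API, security, Linux, Kafka, QA, mobile, backend, UX, database, ML, testing, frontend} — every skill.
No 3 of the 8 candidates cover everything (all 56 triples fall short), so 4 is minimum.

4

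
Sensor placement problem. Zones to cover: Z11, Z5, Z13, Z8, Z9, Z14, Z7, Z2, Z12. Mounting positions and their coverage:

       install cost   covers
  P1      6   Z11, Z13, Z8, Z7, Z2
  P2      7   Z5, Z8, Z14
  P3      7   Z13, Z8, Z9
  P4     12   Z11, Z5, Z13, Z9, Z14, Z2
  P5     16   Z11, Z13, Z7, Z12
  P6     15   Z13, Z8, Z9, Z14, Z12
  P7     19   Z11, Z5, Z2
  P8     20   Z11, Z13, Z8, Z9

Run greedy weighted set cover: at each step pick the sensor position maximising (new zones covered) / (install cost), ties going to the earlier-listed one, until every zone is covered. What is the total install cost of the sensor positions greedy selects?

Pick 1: P1 adds 5 new (Z11, Z13, Z8, Z7, Z2) at install cost 6 (ratio 5/6).
Pick 2: P2 adds 2 new (Z5, Z14) at install cost 7 (ratio 2/7).
Pick 3: P3 adds 1 new (Z9) at install cost 7 (ratio 1/7).
Pick 4: P6 adds 1 new (Z12) at install cost 15 (ratio 1/15).
Greedy total install cost: 6 + 7 + 7 + 15 = 35. (The true optimum is 28, so greedy overshoots here.)

35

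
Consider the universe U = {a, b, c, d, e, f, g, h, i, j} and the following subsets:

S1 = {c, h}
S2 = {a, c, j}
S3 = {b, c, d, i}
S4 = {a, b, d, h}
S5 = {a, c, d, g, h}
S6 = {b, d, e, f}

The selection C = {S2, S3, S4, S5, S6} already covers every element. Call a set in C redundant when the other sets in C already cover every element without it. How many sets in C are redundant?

1

Drop S2: j uncovered — not redundant.
Drop S3: i uncovered — not redundant.
Drop S4: the rest still cover every element — redundant.
Drop S5: g uncovered — not redundant.
Drop S6: e, f uncovered — not redundant.
1 redundant: S4.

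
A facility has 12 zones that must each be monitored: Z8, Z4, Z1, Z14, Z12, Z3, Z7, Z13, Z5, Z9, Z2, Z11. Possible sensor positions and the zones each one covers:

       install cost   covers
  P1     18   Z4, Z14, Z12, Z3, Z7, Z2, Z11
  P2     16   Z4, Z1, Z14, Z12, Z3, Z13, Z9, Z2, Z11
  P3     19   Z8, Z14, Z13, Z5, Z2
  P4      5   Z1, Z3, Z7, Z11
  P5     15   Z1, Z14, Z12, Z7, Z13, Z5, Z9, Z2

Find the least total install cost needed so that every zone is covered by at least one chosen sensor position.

40

P2, P3, P4 cover every zone at install cost 16 + 19 + 5 = 40.
Any cover uses at least 3 sensor positions; among all covering selections none totals below 40.
Greedy by coverage-per-install cost would pick P4, P5, P2, P3 for 55 — worse than the optimum 40.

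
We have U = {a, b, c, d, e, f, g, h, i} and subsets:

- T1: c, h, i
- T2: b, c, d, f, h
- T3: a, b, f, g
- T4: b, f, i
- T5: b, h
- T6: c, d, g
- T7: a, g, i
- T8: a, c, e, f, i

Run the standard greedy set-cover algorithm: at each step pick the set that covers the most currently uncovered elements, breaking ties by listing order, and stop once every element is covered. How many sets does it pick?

3

Pick 1: T2 covers 5 new elements (b, c, d, f, h).
Pick 2: T7 covers 3 new elements (a, g, i).
Pick 3: T8 covers 1 new elements (e).
Greedy uses 3 sets.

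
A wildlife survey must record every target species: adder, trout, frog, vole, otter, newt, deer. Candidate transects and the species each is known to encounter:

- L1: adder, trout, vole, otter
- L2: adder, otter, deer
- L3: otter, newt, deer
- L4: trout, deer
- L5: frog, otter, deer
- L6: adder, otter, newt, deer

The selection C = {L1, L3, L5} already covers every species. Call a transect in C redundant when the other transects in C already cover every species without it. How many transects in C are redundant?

Drop L1: adder, trout, vole uncovered — not redundant.
Drop L3: newt uncovered — not redundant.
Drop L5: frog uncovered — not redundant.
None of the transects in C is redundant.

0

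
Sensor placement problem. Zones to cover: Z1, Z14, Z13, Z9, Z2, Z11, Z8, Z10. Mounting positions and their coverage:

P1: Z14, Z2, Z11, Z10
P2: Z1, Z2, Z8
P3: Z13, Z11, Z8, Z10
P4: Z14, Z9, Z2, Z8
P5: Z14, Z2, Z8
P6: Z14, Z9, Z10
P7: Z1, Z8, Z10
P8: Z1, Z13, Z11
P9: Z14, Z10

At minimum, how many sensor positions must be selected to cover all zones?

3

P1, P4, P8 together cover {Z1, Z14, Z13, Z9, Z2, Z11, Z8, Z10} — every zone.
No 2 of the 9 sensor positions cover everything (all 36 pairs fall short), so 3 is minimum.
Greedy (largest uncovered first) would take P1, P2, P3, P4 — 4 sensor positions — but 3 suffice.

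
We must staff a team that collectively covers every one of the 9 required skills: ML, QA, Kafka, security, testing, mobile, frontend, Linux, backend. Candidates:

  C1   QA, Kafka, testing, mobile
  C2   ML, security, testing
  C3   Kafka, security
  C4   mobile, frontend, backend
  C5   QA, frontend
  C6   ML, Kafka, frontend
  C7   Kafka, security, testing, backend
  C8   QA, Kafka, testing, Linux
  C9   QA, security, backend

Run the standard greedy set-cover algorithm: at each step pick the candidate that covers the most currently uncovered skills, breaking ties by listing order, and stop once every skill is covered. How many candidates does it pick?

Pick 1: C1 covers 4 new skills (QA, Kafka, testing, mobile).
Pick 2: C2 covers 2 new skills (ML, security).
Pick 3: C4 covers 2 new skills (frontend, backend).
Pick 4: C8 covers 1 new skills (Linux).
Greedy uses 4 candidates. (The true minimum is 3.)

4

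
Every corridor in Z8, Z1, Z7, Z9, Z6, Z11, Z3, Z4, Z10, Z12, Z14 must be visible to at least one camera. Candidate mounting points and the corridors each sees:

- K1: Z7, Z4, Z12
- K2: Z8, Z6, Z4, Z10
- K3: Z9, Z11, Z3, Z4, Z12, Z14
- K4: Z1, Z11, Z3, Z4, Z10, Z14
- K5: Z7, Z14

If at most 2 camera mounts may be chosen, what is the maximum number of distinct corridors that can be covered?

Choosing K2, K3 covers {Z8, Z9, Z6, Z11, Z3, Z4, Z10, Z12, Z14} — 9 corridors.
No choice of 2 camera mounts does better; here Z1, Z7 are left uncovered.

9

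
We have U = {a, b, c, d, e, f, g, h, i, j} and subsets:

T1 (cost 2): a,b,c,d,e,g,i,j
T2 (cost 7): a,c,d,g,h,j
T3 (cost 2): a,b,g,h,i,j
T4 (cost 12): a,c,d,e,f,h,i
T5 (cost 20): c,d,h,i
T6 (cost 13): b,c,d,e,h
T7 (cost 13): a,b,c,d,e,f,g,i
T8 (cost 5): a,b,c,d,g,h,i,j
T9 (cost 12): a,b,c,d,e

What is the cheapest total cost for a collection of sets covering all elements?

14

T1, T4 cover every element at cost 2 + 12 = 14.
Any cover uses at least 2 sets; among all covering selections none totals below 14.
Greedy by coverage-per-cost would pick T1, T3, T4 for 16 — worse than the optimum 14.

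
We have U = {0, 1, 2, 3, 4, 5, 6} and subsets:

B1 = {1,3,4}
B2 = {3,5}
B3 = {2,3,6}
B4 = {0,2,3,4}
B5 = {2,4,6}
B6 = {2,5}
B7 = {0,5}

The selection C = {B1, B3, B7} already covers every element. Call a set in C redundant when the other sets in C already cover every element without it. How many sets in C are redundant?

Drop B1: 1, 4 uncovered — not redundant.
Drop B3: 2, 6 uncovered — not redundant.
Drop B7: 0, 5 uncovered — not redundant.
None of the sets in C is redundant.

0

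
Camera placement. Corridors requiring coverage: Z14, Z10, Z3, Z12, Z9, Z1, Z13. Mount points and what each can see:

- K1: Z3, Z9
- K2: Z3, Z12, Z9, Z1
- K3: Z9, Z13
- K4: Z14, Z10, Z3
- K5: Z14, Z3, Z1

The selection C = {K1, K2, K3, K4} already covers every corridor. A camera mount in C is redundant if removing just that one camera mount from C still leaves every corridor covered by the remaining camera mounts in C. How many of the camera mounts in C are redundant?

1

Drop K1: the rest still cover every corridor — redundant.
Drop K2: Z12, Z1 uncovered — not redundant.
Drop K3: Z13 uncovered — not redundant.
Drop K4: Z14, Z10 uncovered — not redundant.
1 redundant: K1.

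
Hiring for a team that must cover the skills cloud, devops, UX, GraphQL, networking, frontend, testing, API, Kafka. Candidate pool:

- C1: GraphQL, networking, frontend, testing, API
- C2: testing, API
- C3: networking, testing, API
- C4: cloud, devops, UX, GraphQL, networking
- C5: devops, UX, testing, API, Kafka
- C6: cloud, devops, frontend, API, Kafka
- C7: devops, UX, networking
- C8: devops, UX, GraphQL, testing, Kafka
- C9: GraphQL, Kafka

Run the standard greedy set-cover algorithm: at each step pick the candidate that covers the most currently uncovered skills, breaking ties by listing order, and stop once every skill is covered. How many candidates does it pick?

3

Pick 1: C1 covers 5 new skills (GraphQL, networking, frontend, testing, API).
Pick 2: C4 covers 3 new skills (cloud, devops, UX).
Pick 3: C5 covers 1 new skills (Kafka).
Greedy uses 3 candidates.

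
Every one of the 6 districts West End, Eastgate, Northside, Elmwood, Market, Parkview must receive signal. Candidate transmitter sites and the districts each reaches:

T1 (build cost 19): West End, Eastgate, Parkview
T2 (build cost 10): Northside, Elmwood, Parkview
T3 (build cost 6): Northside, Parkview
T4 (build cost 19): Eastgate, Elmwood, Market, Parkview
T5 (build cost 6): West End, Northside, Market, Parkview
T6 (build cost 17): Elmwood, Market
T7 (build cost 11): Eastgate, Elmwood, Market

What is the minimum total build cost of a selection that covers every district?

T5, T7 cover every district at build cost 6 + 11 = 17.
Any cover uses at least 2 transmitter sites; among all covering selections none totals below 17.

17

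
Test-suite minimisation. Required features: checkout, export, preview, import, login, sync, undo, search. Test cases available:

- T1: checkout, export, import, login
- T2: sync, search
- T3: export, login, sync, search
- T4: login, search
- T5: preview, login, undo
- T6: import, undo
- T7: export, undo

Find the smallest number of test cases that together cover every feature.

T1, T2, T5 together cover {checkout, export, preview, import, login, sync, undo, search} — every feature.
No 2 of the 7 test cases cover everything (all 21 pairs fall short), so 3 is minimum.

3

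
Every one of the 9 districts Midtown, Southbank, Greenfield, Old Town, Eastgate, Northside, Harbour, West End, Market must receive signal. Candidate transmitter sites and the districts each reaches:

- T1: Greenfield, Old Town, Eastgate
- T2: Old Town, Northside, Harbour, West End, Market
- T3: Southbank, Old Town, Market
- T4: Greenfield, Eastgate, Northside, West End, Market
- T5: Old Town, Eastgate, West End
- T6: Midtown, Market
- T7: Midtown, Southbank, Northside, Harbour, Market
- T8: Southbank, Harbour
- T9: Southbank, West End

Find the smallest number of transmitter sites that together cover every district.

3

T1, T2, T7 together cover {Midtown, Southbank, Greenfield, Old Town, Eastgate, Northside, Harbour, West End, Market} — every district.
No 2 of the 9 transmitter sites cover everything (all 36 pairs fall short), so 3 is minimum.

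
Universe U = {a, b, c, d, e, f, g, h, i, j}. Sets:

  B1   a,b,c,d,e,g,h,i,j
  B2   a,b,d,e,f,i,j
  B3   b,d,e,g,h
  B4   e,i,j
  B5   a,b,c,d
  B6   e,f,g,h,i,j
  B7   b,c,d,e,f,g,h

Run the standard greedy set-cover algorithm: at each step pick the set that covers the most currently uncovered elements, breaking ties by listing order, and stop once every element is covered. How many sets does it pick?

2

Pick 1: B1 covers 9 new elements (a, b, c, d, e, g, h, i, j).
Pick 2: B2 covers 1 new elements (f).
Greedy uses 2 sets.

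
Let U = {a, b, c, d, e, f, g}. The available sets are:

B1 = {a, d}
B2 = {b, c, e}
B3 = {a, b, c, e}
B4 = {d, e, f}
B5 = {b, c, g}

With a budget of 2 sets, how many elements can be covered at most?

6

Choosing B3, B4 covers {a, b, c, d, e, f} — 6 elements.
No choice of 2 sets does better; here g is left uncovered.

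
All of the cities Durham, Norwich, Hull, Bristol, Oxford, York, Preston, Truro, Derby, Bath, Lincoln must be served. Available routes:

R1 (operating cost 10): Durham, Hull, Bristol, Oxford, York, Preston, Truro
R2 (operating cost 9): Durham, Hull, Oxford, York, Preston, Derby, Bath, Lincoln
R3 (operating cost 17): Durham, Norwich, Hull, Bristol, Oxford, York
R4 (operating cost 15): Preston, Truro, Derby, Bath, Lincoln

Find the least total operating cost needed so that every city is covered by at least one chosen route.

32

R3, R4 cover every city at operating cost 17 + 15 = 32.
Any cover uses at least 2 routes; among all covering selections none totals below 32.
Greedy by coverage-per-operating cost would pick R2, R1, R3 for 36 — worse than the optimum 32.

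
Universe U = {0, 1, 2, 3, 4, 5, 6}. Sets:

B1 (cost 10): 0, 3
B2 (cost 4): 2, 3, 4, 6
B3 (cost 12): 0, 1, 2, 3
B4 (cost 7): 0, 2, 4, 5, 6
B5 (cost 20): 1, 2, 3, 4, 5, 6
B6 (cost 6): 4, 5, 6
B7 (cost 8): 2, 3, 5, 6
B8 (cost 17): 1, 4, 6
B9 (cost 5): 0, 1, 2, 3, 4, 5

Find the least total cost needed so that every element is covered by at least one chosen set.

9

B2, B9 cover every element at cost 4 + 5 = 9.
Any cover uses at least 2 sets; among all covering selections none totals below 9.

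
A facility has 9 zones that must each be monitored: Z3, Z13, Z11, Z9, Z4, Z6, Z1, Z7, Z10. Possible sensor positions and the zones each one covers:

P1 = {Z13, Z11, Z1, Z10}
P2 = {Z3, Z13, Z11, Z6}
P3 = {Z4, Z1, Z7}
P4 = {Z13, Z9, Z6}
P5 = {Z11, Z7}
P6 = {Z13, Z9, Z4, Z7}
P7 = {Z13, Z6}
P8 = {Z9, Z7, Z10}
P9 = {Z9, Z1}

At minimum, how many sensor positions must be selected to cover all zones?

3

P1, P2, P6 together cover {Z3, Z13, Z11, Z9, Z4, Z6, Z1, Z7, Z10} — every zone.
No 2 of the 9 sensor positions cover everything (all 36 pairs fall short), so 3 is minimum.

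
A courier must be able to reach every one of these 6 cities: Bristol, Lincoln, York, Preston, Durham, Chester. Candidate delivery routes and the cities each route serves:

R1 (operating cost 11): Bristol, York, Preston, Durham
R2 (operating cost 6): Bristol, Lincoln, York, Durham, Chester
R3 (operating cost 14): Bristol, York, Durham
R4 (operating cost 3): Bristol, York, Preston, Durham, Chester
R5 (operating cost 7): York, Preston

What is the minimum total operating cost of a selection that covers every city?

9

R2, R4 cover every city at operating cost 6 + 3 = 9.
Any cover uses at least 2 routes; among all covering selections none totals below 9.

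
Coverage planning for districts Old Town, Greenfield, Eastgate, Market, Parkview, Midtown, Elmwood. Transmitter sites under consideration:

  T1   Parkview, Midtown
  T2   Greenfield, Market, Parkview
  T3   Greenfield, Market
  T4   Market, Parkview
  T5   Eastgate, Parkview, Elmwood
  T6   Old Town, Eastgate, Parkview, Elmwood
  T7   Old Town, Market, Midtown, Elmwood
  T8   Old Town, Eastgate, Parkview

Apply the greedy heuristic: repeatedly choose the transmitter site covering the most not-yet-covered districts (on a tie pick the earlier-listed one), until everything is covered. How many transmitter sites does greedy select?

Pick 1: T6 covers 4 new districts (Old Town, Eastgate, Parkview, Elmwood).
Pick 2: T2 covers 2 new districts (Greenfield, Market).
Pick 3: T1 covers 1 new districts (Midtown).
Greedy uses 3 transmitter sites.

3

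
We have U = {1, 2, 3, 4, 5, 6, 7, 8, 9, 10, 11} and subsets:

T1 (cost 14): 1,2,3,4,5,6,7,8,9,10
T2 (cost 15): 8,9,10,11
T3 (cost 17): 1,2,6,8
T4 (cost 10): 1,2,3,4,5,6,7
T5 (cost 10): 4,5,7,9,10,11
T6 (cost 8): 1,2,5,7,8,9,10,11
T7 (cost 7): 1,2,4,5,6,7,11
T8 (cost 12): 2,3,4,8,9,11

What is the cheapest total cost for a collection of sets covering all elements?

18

T4, T6 cover every element at cost 10 + 8 = 18.
Any cover uses at least 2 sets; among all covering selections none totals below 18.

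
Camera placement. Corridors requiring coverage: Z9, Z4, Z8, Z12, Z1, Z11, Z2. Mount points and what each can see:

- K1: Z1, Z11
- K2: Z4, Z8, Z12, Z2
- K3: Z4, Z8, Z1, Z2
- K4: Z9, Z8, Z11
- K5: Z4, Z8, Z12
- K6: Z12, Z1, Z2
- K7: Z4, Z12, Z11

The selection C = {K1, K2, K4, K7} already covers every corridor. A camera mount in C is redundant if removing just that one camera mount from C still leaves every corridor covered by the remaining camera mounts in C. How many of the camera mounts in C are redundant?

Drop K1: Z1 uncovered — not redundant.
Drop K2: Z2 uncovered — not redundant.
Drop K4: Z9 uncovered — not redundant.
Drop K7: the rest still cover every corridor — redundant.
1 redundant: K7.

1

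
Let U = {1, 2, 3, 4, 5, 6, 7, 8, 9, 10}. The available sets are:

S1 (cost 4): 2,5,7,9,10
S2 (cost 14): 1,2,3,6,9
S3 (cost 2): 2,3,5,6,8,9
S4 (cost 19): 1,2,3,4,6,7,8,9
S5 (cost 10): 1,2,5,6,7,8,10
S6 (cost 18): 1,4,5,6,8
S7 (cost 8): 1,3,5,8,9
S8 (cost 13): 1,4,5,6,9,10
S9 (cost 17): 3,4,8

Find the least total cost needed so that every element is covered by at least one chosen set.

19

S1, S3, S8 cover every element at cost 4 + 2 + 13 = 19.
Any cover uses at least 2 sets; among all covering selections none totals below 19.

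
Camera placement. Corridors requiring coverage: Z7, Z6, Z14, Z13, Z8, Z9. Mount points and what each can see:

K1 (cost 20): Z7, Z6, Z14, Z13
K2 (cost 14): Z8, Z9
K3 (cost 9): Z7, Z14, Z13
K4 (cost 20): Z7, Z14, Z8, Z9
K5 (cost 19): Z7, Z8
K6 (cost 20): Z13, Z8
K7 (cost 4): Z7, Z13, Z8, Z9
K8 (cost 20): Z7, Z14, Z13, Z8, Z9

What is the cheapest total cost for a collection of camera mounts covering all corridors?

K1, K7 cover every corridor at cost 20 + 4 = 24.
Any cover uses at least 2 camera mounts; among all covering selections none totals below 24.
Greedy by coverage-per-cost would pick K7, K3, K1 for 33 — worse than the optimum 24.

24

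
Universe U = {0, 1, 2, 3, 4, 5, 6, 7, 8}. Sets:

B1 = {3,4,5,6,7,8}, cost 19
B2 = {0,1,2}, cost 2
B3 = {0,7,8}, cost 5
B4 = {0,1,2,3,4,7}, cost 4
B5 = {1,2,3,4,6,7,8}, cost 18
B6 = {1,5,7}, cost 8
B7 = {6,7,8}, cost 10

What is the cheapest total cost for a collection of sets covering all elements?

B1, B2 cover every element at cost 19 + 2 = 21.
Any cover uses at least 2 sets; among all covering selections none totals below 21.

21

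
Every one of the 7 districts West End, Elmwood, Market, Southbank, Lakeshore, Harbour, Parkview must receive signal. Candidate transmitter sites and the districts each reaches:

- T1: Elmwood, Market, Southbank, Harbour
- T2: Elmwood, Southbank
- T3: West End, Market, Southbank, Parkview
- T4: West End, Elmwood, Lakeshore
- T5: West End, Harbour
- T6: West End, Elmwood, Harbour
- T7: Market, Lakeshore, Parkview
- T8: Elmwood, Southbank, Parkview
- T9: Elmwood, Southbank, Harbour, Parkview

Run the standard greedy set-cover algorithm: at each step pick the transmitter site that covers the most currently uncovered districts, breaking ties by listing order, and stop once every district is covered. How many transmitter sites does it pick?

3

Pick 1: T1 covers 4 new districts (Elmwood, Market, Southbank, Harbour).
Pick 2: T3 covers 2 new districts (West End, Parkview).
Pick 3: T4 covers 1 new districts (Lakeshore).
Greedy uses 3 transmitter sites.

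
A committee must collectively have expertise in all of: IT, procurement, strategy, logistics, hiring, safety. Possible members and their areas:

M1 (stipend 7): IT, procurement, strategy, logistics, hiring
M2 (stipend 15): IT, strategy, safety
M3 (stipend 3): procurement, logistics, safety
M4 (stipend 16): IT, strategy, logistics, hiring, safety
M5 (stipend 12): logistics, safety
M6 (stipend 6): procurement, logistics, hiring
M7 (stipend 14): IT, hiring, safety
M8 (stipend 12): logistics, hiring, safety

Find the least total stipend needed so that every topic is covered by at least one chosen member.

M1, M3 cover every topic at stipend 7 + 3 = 10.
Any cover uses at least 2 members; among all covering selections none totals below 10.

10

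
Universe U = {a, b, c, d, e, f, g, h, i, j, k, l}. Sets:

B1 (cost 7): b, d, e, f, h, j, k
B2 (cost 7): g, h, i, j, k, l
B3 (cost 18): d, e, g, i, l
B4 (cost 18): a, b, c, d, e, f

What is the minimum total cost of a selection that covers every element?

B2, B4 cover every element at cost 7 + 18 = 25.
Any cover uses at least 2 sets; among all covering selections none totals below 25.
Greedy by coverage-per-cost would pick B1, B2, B4 for 32 — worse than the optimum 25.

25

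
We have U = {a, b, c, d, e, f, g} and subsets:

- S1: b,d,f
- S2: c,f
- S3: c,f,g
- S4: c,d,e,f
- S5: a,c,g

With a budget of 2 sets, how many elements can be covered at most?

Choosing S1, S5 covers {a, b, c, d, f, g} — 6 elements.
No choice of 2 sets does better; here e is left uncovered.

6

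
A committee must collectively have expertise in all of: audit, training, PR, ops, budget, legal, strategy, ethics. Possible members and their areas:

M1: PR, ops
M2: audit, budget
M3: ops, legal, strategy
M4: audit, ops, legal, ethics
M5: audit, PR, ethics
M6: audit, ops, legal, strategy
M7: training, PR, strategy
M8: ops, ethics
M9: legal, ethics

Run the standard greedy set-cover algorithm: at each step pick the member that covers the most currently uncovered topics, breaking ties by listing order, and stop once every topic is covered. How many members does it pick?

Pick 1: M4 covers 4 new topics (audit, ops, legal, ethics).
Pick 2: M7 covers 3 new topics (training, PR, strategy).
Pick 3: M2 covers 1 new topics (budget).
Greedy uses 3 members.

3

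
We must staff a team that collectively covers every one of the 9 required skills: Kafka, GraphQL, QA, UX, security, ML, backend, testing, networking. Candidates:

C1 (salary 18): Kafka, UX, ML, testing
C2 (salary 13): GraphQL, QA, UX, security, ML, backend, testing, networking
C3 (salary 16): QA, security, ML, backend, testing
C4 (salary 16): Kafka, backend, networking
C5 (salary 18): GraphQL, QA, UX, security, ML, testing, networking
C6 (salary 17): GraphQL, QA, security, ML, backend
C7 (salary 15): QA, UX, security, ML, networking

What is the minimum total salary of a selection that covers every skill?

29

C2, C4 cover every skill at salary 13 + 16 = 29.
Any cover uses at least 2 candidates; among all covering selections none totals below 29.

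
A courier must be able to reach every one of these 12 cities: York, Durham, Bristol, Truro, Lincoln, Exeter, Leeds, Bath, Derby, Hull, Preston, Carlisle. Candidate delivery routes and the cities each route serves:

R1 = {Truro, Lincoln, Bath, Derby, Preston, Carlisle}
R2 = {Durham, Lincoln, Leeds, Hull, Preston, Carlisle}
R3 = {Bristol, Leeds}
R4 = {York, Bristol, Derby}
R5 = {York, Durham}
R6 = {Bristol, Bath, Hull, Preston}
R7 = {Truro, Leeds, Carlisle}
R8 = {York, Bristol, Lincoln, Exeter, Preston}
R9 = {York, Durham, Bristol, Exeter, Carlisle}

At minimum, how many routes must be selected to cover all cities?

R1, R2, R8 together cover {York, Durham, Bristol, Truro, Lincoln, Exeter, Leeds, Bath, Derby, Hull, Preston, Carlisle} — every city.
No 2 of the 9 routes cover everything (all 36 pairs fall short), so 3 is minimum.

3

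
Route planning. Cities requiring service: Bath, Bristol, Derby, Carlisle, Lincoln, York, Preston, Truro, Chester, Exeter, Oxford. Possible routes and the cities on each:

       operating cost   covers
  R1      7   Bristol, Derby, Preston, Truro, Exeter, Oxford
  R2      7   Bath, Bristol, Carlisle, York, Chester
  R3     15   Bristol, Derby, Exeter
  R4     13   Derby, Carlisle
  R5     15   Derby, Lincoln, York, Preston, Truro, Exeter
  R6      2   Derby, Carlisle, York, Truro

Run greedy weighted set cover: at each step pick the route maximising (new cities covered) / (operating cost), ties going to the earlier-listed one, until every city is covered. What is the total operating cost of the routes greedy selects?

Pick 1: R6 adds 4 new (Derby, Carlisle, York, Truro) at operating cost 2 (ratio 4/2).
Pick 2: R1 adds 4 new (Bristol, Preston, Exeter, Oxford) at operating cost 7 (ratio 4/7).
Pick 3: R2 adds 2 new (Bath, Chester) at operating cost 7 (ratio 2/7).
Pick 4: R5 adds 1 new (Lincoln) at operating cost 15 (ratio 1/15).
Greedy total operating cost: 2 + 7 + 7 + 15 = 31. (The true optimum is 29, so greedy overshoots here.)

31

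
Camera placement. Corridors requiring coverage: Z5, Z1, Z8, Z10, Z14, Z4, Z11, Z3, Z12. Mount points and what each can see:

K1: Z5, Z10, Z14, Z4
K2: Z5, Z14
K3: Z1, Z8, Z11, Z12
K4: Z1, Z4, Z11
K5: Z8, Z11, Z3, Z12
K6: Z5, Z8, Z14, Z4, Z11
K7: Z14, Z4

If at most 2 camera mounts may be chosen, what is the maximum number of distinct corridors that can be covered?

Choosing K1, K3 covers {Z5, Z1, Z8, Z10, Z14, Z4, Z11, Z12} — 8 corridors.
No choice of 2 camera mounts does better; here Z3 is left uncovered.

8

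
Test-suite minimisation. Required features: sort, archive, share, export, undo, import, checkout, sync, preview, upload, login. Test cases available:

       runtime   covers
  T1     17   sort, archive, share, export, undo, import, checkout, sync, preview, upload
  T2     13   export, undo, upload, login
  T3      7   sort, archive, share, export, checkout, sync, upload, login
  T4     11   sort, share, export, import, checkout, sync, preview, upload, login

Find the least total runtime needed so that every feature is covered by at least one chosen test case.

24

T1, T3 cover every feature at runtime 17 + 7 = 24.
Any cover uses at least 2 test cases; among all covering selections none totals below 24.
Greedy by coverage-per-runtime would pick T3, T4, T2 for 31 — worse than the optimum 24.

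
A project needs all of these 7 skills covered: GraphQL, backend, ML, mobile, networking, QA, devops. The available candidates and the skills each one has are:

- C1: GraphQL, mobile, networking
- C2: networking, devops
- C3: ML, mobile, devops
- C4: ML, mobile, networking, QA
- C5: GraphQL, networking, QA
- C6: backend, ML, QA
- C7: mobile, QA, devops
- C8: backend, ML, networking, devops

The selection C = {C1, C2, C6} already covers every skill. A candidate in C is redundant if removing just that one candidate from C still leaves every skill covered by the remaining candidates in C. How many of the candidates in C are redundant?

Drop C1: GraphQL, mobile uncovered — not redundant.
Drop C2: devops uncovered — not redundant.
Drop C6: backend, ML, QA uncovered — not redundant.
None of the candidates in C is redundant.

0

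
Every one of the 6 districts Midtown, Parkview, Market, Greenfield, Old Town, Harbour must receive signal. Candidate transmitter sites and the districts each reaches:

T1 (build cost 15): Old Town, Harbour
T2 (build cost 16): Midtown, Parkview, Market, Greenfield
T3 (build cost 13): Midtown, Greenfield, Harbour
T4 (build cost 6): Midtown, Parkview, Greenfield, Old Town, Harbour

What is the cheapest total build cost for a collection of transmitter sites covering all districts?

22

T2, T4 cover every district at build cost 16 + 6 = 22.
Any cover uses at least 2 transmitter sites; among all covering selections none totals below 22.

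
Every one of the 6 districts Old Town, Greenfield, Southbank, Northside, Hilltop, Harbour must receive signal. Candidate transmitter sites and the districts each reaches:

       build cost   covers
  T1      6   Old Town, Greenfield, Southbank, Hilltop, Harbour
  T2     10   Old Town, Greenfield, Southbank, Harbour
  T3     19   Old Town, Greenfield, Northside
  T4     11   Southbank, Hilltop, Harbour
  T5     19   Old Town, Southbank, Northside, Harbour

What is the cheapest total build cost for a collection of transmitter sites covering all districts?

T1, T3 cover every district at build cost 6 + 19 = 25.
Any cover uses at least 2 transmitter sites; among all covering selections none totals below 25.

25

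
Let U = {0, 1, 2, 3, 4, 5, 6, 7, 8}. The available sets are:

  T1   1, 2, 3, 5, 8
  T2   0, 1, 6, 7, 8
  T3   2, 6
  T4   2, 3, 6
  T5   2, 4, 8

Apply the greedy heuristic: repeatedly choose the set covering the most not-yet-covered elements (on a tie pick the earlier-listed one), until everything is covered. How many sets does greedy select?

3

Pick 1: T1 covers 5 new elements (1, 2, 3, 5, 8).
Pick 2: T2 covers 3 new elements (0, 6, 7).
Pick 3: T5 covers 1 new elements (4).
Greedy uses 3 sets.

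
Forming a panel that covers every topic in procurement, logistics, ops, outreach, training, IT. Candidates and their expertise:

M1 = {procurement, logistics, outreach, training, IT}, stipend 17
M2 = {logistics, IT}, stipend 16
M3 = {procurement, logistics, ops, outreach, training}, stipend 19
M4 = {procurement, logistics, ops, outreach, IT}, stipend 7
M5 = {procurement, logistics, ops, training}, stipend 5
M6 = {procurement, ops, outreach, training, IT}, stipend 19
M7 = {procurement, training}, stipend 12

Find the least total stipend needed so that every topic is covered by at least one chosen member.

M4, M5 cover every topic at stipend 7 + 5 = 12.
Any cover uses at least 2 members; among all covering selections none totals below 12.

12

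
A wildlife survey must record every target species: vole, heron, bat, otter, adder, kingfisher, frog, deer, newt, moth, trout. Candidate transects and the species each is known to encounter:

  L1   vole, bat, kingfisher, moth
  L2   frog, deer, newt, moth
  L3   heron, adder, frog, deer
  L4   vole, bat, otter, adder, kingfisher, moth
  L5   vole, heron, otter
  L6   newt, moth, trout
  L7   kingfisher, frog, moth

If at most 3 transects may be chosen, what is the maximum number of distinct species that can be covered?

Choosing L3, L4, L6 covers {vole, heron, bat, otter, adder, kingfisher, frog, deer, newt, moth, trout} — 11 species.
That is all 11 species.

11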